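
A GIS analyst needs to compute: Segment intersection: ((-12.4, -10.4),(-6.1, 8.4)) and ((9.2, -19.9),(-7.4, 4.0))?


Cross products: d1=358.54, d2=-104.11, d3=-465.93, d4=-3.28
d1*d2 < 0 and d3*d4 < 0? no

No, they don't intersect


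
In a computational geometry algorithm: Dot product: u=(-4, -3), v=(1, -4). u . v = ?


u . v = u_x*v_x + u_y*v_y = (-4)*1 + (-3)*(-4)
= (-4) + 12 = 8

8


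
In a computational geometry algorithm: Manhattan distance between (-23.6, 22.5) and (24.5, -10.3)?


|(-23.6)-24.5| + |22.5-(-10.3)| = 48.1 + 32.8 = 80.9

80.9


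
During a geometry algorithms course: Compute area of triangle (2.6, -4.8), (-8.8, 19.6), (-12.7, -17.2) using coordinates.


Area = |x_A(y_B-y_C) + x_B(y_C-y_A) + x_C(y_A-y_B)|/2
= |95.68 + 109.12 + 309.88|/2
= 514.68/2 = 257.34

257.34


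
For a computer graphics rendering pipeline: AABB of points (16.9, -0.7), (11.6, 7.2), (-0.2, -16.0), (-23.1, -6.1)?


x range: [-23.1, 16.9]
y range: [-16, 7.2]
Bounding box: (-23.1,-16) to (16.9,7.2)

(-23.1,-16) to (16.9,7.2)


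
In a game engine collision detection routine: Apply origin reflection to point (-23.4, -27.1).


Reflection over origin: (x,y) -> (-x,-y)
(-23.4, -27.1) -> (23.4, 27.1)

(23.4, 27.1)


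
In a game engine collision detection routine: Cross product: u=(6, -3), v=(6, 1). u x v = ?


u x v = u_x*v_y - u_y*v_x = 6*1 - (-3)*6
= 6 - (-18) = 24

24


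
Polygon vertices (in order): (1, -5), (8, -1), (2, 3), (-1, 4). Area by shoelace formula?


Shoelace sum: (1*(-1) - 8*(-5)) + (8*3 - 2*(-1)) + (2*4 - (-1)*3) + ((-1)*(-5) - 1*4)
= 77
Area = |77|/2 = 38.5

38.5


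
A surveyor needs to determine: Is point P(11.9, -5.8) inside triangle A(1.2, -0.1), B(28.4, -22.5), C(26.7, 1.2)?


Cross products: AB x AP = 84.64, BC x BP = 362.66, CA x CP = 159.26
All same sign? yes

Yes, inside


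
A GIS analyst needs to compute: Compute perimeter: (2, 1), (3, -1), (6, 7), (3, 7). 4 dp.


Sides: (2, 1)->(3, -1): sqrt(5) = 2.236068, (3, -1)->(6, 7): sqrt(73) = 8.544004, (6, 7)->(3, 7): sqrt(9) = 3, (3, 7)->(2, 1): sqrt(37) = 6.082763
Sum = 19.862835
Perimeter = 19.8628

19.8628


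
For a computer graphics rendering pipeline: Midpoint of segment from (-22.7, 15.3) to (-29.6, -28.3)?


M = (((-22.7)+(-29.6))/2, (15.3+(-28.3))/2)
= (-26.15, -6.5)

(-26.15, -6.5)


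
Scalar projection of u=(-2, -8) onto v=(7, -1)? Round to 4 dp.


u.v = -6, |v| = sqrt(50) = 7.0711
Scalar projection = u.v / |v| = -6 / sqrt(50) = -0.8485

-0.8485


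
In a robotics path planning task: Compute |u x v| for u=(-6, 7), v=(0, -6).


|u x v| = |(-6)*(-6) - 7*0|
= |36 - 0| = 36

36


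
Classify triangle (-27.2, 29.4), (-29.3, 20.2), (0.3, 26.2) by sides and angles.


Side lengths squared: AB^2=89.05, BC^2=912.16, CA^2=766.49
Sorted: [89.05, 766.49, 912.16]
By sides: Scalene, By angles: Obtuse

Scalene, Obtuse


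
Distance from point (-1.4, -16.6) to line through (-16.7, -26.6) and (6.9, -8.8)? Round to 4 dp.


|cross product| = 36.34
|line direction| = sqrt(873.8) = 29.5601
Distance = 36.34/sqrt(873.8) = 1.2294

1.2294


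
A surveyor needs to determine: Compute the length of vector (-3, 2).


|u| = sqrt((-3)^2 + 2^2) = sqrt(13) = 3.6056

3.6056


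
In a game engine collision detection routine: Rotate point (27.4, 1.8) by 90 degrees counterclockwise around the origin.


90° CCW: (x,y) -> (-y, x)
(27.4,1.8) -> (-1.8, 27.4)

(-1.8, 27.4)


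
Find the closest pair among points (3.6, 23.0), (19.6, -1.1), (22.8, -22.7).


d(P0,P1) = 28.9277, d(P0,P2) = 49.5694, d(P1,P2) = 21.8358
Closest: P1 and P2

Closest pair: (19.6, -1.1) and (22.8, -22.7), distance = 21.8358


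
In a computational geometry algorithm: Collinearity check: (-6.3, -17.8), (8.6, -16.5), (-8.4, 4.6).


Cross product: (8.6-(-6.3))*(4.6-(-17.8)) - ((-16.5)-(-17.8))*((-8.4)-(-6.3))
= 336.49

No, not collinear


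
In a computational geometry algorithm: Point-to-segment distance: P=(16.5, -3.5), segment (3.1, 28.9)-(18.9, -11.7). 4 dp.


Project P onto AB: t = 0.8046 (clamped to [0,1])
Closest point on segment: (15.8129, -3.7674)
Distance: 0.7373

0.7373


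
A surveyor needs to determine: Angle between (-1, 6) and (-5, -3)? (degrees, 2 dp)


u.v = -13, |u| = sqrt(37) = 6.0828, |v| = sqrt(34) = 5.831
cos(theta) = u.v/(|u||v|) = -13/sqrt(1258) = -0.366525
theta = acos(-0.366525) = 111.5 degrees

111.5 degrees


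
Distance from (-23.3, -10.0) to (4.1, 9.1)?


dx=27.4, dy=19.1
d^2 = 27.4^2 + 19.1^2 = 1115.57
d = sqrt(1115.57) = 33.4001

33.4001


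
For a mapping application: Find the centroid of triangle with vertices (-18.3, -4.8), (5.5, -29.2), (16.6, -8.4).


Centroid = ((x_A+x_B+x_C)/3, (y_A+y_B+y_C)/3)
= (((-18.3)+5.5+16.6)/3, ((-4.8)+(-29.2)+(-8.4))/3)
= (1.2667, -14.1333)

(1.2667, -14.1333)


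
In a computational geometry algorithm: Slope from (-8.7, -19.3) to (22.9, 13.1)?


slope = (y2-y1)/(x2-x1) = (13.1-(-19.3))/(22.9-(-8.7)) = 32.4/31.6 = 1.0253

1.0253


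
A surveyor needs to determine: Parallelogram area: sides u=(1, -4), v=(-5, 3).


|u x v| = |1*3 - (-4)*(-5)|
= |3 - 20| = 17

17


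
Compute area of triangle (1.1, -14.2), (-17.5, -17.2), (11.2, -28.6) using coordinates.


Area = |x_A(y_B-y_C) + x_B(y_C-y_A) + x_C(y_A-y_B)|/2
= |12.54 + 252 + 33.6|/2
= 298.14/2 = 149.07

149.07


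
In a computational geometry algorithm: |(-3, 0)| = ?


|u| = sqrt((-3)^2 + 0^2) = sqrt(9) = 3

3


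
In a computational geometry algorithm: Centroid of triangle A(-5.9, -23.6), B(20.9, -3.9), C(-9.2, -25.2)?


Centroid = ((x_A+x_B+x_C)/3, (y_A+y_B+y_C)/3)
= (((-5.9)+20.9+(-9.2))/3, ((-23.6)+(-3.9)+(-25.2))/3)
= (1.9333, -17.5667)

(1.9333, -17.5667)


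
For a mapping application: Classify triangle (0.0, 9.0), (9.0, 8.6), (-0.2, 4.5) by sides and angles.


Side lengths squared: AB^2=81.16, BC^2=101.45, CA^2=20.29
Sorted: [20.29, 81.16, 101.45]
By sides: Scalene, By angles: Right

Scalene, Right


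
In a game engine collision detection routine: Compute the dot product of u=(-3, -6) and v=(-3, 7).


u . v = u_x*v_x + u_y*v_y = (-3)*(-3) + (-6)*7
= 9 + (-42) = -33

-33


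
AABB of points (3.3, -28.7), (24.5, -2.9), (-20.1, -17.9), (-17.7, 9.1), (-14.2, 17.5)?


x range: [-20.1, 24.5]
y range: [-28.7, 17.5]
Bounding box: (-20.1,-28.7) to (24.5,17.5)

(-20.1,-28.7) to (24.5,17.5)


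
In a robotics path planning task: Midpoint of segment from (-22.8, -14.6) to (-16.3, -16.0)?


M = (((-22.8)+(-16.3))/2, ((-14.6)+(-16))/2)
= (-19.55, -15.3)

(-19.55, -15.3)


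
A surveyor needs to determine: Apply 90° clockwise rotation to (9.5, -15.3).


90° CW: (x,y) -> (y, -x)
(9.5,-15.3) -> (-15.3, -9.5)

(-15.3, -9.5)


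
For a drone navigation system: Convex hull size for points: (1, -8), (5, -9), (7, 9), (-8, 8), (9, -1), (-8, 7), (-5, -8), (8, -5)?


Convex hull vertices (CCW): (-8, 7), (-5, -8), (5, -9), (8, -5), (9, -1), (7, 9), (-8, 8)
Count = 7

7


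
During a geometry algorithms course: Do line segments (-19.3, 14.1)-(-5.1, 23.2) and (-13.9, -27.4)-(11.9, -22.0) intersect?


Cross products: d1=1099.86, d2=1257.96, d3=-638.44, d4=-796.54
d1*d2 < 0 and d3*d4 < 0? no

No, they don't intersect


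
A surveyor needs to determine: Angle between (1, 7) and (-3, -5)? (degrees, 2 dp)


u.v = -38, |u| = sqrt(50) = 7.0711, |v| = sqrt(34) = 5.831
cos(theta) = u.v/(|u||v|) = -38/sqrt(1700) = -0.921635
theta = acos(-0.921635) = 157.17 degrees

157.17 degrees


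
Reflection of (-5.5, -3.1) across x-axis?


Reflection over x-axis: (x,y) -> (x,-y)
(-5.5, -3.1) -> (-5.5, 3.1)

(-5.5, 3.1)


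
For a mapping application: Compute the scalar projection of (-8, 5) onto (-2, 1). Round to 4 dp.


u.v = 21, |v| = sqrt(5) = 2.2361
Scalar projection = u.v / |v| = 21 / sqrt(5) = 9.3915

9.3915


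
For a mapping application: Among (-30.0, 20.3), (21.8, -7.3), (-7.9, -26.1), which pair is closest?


d(P0,P1) = 58.6941, d(P0,P2) = 51.3943, d(P1,P2) = 35.1501
Closest: P1 and P2

Closest pair: (21.8, -7.3) and (-7.9, -26.1), distance = 35.1501


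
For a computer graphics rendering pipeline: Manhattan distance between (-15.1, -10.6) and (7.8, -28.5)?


|(-15.1)-7.8| + |(-10.6)-(-28.5)| = 22.9 + 17.9 = 40.8

40.8


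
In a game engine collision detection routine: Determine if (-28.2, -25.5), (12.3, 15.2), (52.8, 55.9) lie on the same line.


Cross product: (12.3-(-28.2))*(55.9-(-25.5)) - (15.2-(-25.5))*(52.8-(-28.2))
= 0

Yes, collinear


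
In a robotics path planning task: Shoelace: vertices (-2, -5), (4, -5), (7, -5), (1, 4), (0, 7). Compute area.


Shoelace sum: ((-2)*(-5) - 4*(-5)) + (4*(-5) - 7*(-5)) + (7*4 - 1*(-5)) + (1*7 - 0*4) + (0*(-5) - (-2)*7)
= 99
Area = |99|/2 = 49.5

49.5


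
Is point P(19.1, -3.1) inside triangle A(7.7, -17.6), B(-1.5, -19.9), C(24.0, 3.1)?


Cross products: AB x AP = -107.18, BC x BP = -45.4, CA x CP = -0.37
All same sign? yes

Yes, inside


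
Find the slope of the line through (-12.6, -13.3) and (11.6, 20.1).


slope = (y2-y1)/(x2-x1) = (20.1-(-13.3))/(11.6-(-12.6)) = 33.4/24.2 = 1.3802

1.3802


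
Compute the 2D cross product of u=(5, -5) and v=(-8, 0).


u x v = u_x*v_y - u_y*v_x = 5*0 - (-5)*(-8)
= 0 - 40 = -40

-40


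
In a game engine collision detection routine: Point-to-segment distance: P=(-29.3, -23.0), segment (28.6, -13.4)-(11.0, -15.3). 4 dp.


Project P onto AB: t = 1 (clamped to [0,1])
Closest point on segment: (11, -15.3)
Distance: 41.029

41.029


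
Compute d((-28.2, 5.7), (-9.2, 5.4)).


dx=19, dy=-0.3
d^2 = 19^2 + (-0.3)^2 = 361.09
d = sqrt(361.09) = 19.0024

19.0024


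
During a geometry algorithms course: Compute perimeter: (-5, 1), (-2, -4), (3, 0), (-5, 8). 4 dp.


Sides: (-5, 1)->(-2, -4): sqrt(34) = 5.830952, (-2, -4)->(3, 0): sqrt(41) = 6.403124, (3, 0)->(-5, 8): sqrt(128) = 11.313708, (-5, 8)->(-5, 1): sqrt(49) = 7
Sum = 30.547784
Perimeter = 30.5478

30.5478


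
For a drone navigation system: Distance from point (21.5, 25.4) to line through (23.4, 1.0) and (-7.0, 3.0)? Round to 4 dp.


|cross product| = 737.96
|line direction| = sqrt(928.16) = 30.4657
Distance = 737.96/sqrt(928.16) = 24.2226

24.2226


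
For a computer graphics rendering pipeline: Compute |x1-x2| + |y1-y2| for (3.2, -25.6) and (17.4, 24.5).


|3.2-17.4| + |(-25.6)-24.5| = 14.2 + 50.1 = 64.3

64.3


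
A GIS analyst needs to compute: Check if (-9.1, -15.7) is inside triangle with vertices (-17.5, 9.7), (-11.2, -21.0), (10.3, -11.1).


Cross products: AB x AP = 97.86, BC x BP = 93.16, CA x CP = 531.4
All same sign? yes

Yes, inside


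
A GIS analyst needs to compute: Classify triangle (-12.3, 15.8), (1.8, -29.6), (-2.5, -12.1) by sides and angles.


Side lengths squared: AB^2=2259.97, BC^2=324.74, CA^2=874.45
Sorted: [324.74, 874.45, 2259.97]
By sides: Scalene, By angles: Obtuse

Scalene, Obtuse


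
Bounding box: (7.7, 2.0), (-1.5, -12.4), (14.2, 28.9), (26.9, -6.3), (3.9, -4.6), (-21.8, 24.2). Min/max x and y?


x range: [-21.8, 26.9]
y range: [-12.4, 28.9]
Bounding box: (-21.8,-12.4) to (26.9,28.9)

(-21.8,-12.4) to (26.9,28.9)


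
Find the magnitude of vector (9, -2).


|u| = sqrt(9^2 + (-2)^2) = sqrt(85) = 9.2195

9.2195


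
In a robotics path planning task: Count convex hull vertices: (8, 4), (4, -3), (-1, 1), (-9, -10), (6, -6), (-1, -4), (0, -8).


Convex hull vertices (CCW): (-9, -10), (0, -8), (6, -6), (8, 4), (-1, 1)
Count = 5

5


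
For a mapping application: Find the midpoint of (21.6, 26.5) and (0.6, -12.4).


M = ((21.6+0.6)/2, (26.5+(-12.4))/2)
= (11.1, 7.05)

(11.1, 7.05)


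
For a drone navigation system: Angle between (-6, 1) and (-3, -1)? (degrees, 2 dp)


u.v = 17, |u| = sqrt(37) = 6.0828, |v| = sqrt(10) = 3.1623
cos(theta) = u.v/(|u||v|) = 17/sqrt(370) = 0.883788
theta = acos(0.883788) = 27.9 degrees

27.9 degrees


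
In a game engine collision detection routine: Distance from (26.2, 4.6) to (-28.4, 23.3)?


dx=-54.6, dy=18.7
d^2 = (-54.6)^2 + 18.7^2 = 3330.85
d = sqrt(3330.85) = 57.7135

57.7135


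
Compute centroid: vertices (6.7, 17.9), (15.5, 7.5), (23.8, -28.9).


Centroid = ((x_A+x_B+x_C)/3, (y_A+y_B+y_C)/3)
= ((6.7+15.5+23.8)/3, (17.9+7.5+(-28.9))/3)
= (15.3333, -1.1667)

(15.3333, -1.1667)


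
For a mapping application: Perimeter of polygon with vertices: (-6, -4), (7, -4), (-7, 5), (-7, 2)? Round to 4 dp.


Sides: (-6, -4)->(7, -4): sqrt(169) = 13, (7, -4)->(-7, 5): sqrt(277) = 16.643317, (-7, 5)->(-7, 2): sqrt(9) = 3, (-7, 2)->(-6, -4): sqrt(37) = 6.082763
Sum = 38.72608
Perimeter = 38.7261

38.7261


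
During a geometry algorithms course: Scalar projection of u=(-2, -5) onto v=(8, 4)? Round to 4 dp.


u.v = -36, |v| = sqrt(80) = 8.9443
Scalar projection = u.v / |v| = -36 / sqrt(80) = -4.0249

-4.0249


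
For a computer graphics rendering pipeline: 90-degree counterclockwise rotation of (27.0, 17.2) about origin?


90° CCW: (x,y) -> (-y, x)
(27,17.2) -> (-17.2, 27)

(-17.2, 27)


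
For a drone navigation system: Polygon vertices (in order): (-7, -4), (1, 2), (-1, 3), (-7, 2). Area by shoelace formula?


Shoelace sum: ((-7)*2 - 1*(-4)) + (1*3 - (-1)*2) + ((-1)*2 - (-7)*3) + ((-7)*(-4) - (-7)*2)
= 56
Area = |56|/2 = 28

28


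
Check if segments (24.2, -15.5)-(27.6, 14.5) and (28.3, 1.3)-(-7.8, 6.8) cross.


Cross products: d1=629.03, d2=-472.67, d3=-65.88, d4=1035.82
d1*d2 < 0 and d3*d4 < 0? yes

Yes, they intersect


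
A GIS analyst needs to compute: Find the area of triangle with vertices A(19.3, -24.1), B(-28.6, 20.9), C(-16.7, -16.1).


Area = |x_A(y_B-y_C) + x_B(y_C-y_A) + x_C(y_A-y_B)|/2
= |714.1 + (-228.8) + 751.5|/2
= 1236.8/2 = 618.4

618.4


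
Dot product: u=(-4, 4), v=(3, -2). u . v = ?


u . v = u_x*v_x + u_y*v_y = (-4)*3 + 4*(-2)
= (-12) + (-8) = -20

-20


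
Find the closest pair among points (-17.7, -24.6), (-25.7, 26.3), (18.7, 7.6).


d(P0,P1) = 51.5248, d(P0,P2) = 48.5984, d(P1,P2) = 48.1773
Closest: P1 and P2

Closest pair: (-25.7, 26.3) and (18.7, 7.6), distance = 48.1773


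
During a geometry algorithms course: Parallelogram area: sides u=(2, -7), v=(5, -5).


|u x v| = |2*(-5) - (-7)*5|
= |(-10) - (-35)| = 25

25


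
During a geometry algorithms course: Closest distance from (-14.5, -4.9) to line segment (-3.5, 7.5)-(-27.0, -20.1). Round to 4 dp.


Project P onto AB: t = 0.4572 (clamped to [0,1])
Closest point on segment: (-14.2437, -5.1182)
Distance: 0.3366

0.3366


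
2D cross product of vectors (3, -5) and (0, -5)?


u x v = u_x*v_y - u_y*v_x = 3*(-5) - (-5)*0
= (-15) - 0 = -15

-15


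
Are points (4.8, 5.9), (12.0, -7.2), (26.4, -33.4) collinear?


Cross product: (12-4.8)*((-33.4)-5.9) - ((-7.2)-5.9)*(26.4-4.8)
= 0

Yes, collinear


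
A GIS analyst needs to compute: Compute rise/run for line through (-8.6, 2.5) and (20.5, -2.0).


slope = (y2-y1)/(x2-x1) = ((-2)-2.5)/(20.5-(-8.6)) = (-4.5)/29.1 = -0.1546

-0.1546


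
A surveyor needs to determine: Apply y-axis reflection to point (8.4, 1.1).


Reflection over y-axis: (x,y) -> (-x,y)
(8.4, 1.1) -> (-8.4, 1.1)

(-8.4, 1.1)


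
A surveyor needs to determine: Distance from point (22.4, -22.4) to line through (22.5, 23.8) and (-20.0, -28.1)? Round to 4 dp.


|cross product| = 1958.31
|line direction| = sqrt(4499.86) = 67.081
Distance = 1958.31/sqrt(4499.86) = 29.1932

29.1932


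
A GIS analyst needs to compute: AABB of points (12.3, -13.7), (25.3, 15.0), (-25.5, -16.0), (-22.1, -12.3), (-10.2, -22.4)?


x range: [-25.5, 25.3]
y range: [-22.4, 15]
Bounding box: (-25.5,-22.4) to (25.3,15)

(-25.5,-22.4) to (25.3,15)


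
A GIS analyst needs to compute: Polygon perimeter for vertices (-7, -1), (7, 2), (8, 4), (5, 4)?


Sides: (-7, -1)->(7, 2): sqrt(205) = 14.317821, (7, 2)->(8, 4): sqrt(5) = 2.236068, (8, 4)->(5, 4): sqrt(9) = 3, (5, 4)->(-7, -1): sqrt(169) = 13
Sum = 32.553889
Perimeter = 32.5539

32.5539


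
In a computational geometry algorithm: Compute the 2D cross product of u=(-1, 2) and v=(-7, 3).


u x v = u_x*v_y - u_y*v_x = (-1)*3 - 2*(-7)
= (-3) - (-14) = 11

11


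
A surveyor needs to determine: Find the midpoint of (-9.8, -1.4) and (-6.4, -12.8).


M = (((-9.8)+(-6.4))/2, ((-1.4)+(-12.8))/2)
= (-8.1, -7.1)

(-8.1, -7.1)


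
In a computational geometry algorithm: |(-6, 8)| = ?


|u| = sqrt((-6)^2 + 8^2) = sqrt(100) = 10

10


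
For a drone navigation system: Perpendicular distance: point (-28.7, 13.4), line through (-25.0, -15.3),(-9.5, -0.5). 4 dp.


|cross product| = 499.61
|line direction| = sqrt(459.29) = 21.4311
Distance = 499.61/sqrt(459.29) = 23.3124

23.3124


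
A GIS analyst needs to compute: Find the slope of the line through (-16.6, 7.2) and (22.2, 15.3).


slope = (y2-y1)/(x2-x1) = (15.3-7.2)/(22.2-(-16.6)) = 8.1/38.8 = 0.2088

0.2088


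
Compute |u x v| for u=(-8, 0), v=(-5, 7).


|u x v| = |(-8)*7 - 0*(-5)|
= |(-56) - 0| = 56

56


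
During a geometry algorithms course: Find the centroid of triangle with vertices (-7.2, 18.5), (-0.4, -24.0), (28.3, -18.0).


Centroid = ((x_A+x_B+x_C)/3, (y_A+y_B+y_C)/3)
= (((-7.2)+(-0.4)+28.3)/3, (18.5+(-24)+(-18))/3)
= (6.9, -7.8333)

(6.9, -7.8333)


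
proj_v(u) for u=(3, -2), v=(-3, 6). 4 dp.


u.v = -21, |v| = sqrt(45) = 6.7082
Scalar projection = u.v / |v| = -21 / sqrt(45) = -3.1305

-3.1305


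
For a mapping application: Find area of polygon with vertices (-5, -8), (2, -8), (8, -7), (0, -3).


Shoelace sum: ((-5)*(-8) - 2*(-8)) + (2*(-7) - 8*(-8)) + (8*(-3) - 0*(-7)) + (0*(-8) - (-5)*(-3))
= 67
Area = |67|/2 = 33.5

33.5


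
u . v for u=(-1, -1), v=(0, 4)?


u . v = u_x*v_x + u_y*v_y = (-1)*0 + (-1)*4
= 0 + (-4) = -4

-4


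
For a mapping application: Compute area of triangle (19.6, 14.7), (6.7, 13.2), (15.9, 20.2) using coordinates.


Area = |x_A(y_B-y_C) + x_B(y_C-y_A) + x_C(y_A-y_B)|/2
= |(-137.2) + 36.85 + 23.85|/2
= 76.5/2 = 38.25

38.25


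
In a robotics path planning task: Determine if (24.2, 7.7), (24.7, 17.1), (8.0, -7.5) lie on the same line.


Cross product: (24.7-24.2)*((-7.5)-7.7) - (17.1-7.7)*(8-24.2)
= 144.68

No, not collinear


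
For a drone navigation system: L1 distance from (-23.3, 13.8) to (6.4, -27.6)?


|(-23.3)-6.4| + |13.8-(-27.6)| = 29.7 + 41.4 = 71.1

71.1


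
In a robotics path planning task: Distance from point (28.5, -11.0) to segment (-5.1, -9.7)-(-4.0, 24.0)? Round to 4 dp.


Project P onto AB: t = 0 (clamped to [0,1])
Closest point on segment: (-5.1, -9.7)
Distance: 33.6251

33.6251


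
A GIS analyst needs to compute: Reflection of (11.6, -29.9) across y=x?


Reflection over y=x: (x,y) -> (y,x)
(11.6, -29.9) -> (-29.9, 11.6)

(-29.9, 11.6)


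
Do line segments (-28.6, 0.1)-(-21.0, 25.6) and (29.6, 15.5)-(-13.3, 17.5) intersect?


Cross products: d1=777.06, d2=-332.09, d3=-1367.06, d4=-257.91
d1*d2 < 0 and d3*d4 < 0? no

No, they don't intersect


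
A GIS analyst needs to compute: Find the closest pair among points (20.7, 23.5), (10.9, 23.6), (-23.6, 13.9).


d(P0,P1) = 9.8005, d(P0,P2) = 45.3282, d(P1,P2) = 35.8377
Closest: P0 and P1

Closest pair: (20.7, 23.5) and (10.9, 23.6), distance = 9.8005


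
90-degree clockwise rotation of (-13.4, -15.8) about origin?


90° CW: (x,y) -> (y, -x)
(-13.4,-15.8) -> (-15.8, 13.4)

(-15.8, 13.4)


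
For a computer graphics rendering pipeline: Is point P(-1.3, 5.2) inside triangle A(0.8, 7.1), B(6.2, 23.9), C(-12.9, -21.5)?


Cross products: AB x AP = 25.02, BC x BP = 16.67, CA x CP = 34.03
All same sign? yes

Yes, inside


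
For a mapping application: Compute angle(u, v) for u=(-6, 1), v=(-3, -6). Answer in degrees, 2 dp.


u.v = 12, |u| = sqrt(37) = 6.0828, |v| = sqrt(45) = 6.7082
cos(theta) = u.v/(|u||v|) = 12/sqrt(1665) = 0.294086
theta = acos(0.294086) = 72.9 degrees

72.9 degrees


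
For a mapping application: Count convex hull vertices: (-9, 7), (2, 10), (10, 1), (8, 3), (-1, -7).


Convex hull vertices (CCW): (-9, 7), (-1, -7), (10, 1), (2, 10)
Count = 4

4


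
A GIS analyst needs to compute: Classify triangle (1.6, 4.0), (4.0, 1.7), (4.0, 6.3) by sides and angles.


Side lengths squared: AB^2=11.05, BC^2=21.16, CA^2=11.05
Sorted: [11.05, 11.05, 21.16]
By sides: Isosceles, By angles: Acute

Isosceles, Acute


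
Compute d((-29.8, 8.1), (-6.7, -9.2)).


dx=23.1, dy=-17.3
d^2 = 23.1^2 + (-17.3)^2 = 832.9
d = sqrt(832.9) = 28.86

28.86


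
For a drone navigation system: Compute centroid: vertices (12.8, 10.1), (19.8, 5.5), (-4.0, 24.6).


Centroid = ((x_A+x_B+x_C)/3, (y_A+y_B+y_C)/3)
= ((12.8+19.8+(-4))/3, (10.1+5.5+24.6)/3)
= (9.5333, 13.4)

(9.5333, 13.4)


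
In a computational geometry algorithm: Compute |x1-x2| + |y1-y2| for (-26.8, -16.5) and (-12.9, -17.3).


|(-26.8)-(-12.9)| + |(-16.5)-(-17.3)| = 13.9 + 0.8 = 14.7

14.7


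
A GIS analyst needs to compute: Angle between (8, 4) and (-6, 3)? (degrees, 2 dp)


u.v = -36, |u| = sqrt(80) = 8.9443, |v| = sqrt(45) = 6.7082
cos(theta) = u.v/(|u||v|) = -36/sqrt(3600) = -0.6
theta = acos(-0.6) = 126.87 degrees

126.87 degrees


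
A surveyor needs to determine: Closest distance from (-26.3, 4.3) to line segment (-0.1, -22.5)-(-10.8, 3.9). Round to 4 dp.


Project P onto AB: t = 1 (clamped to [0,1])
Closest point on segment: (-10.8, 3.9)
Distance: 15.5052

15.5052


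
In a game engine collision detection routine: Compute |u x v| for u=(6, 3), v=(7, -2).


|u x v| = |6*(-2) - 3*7|
= |(-12) - 21| = 33

33


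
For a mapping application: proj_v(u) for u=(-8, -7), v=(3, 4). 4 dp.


u.v = -52, |v| = sqrt(25) = 5
Scalar projection = u.v / |v| = -52 / sqrt(25) = -10.4

-10.4


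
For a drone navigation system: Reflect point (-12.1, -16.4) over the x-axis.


Reflection over x-axis: (x,y) -> (x,-y)
(-12.1, -16.4) -> (-12.1, 16.4)

(-12.1, 16.4)


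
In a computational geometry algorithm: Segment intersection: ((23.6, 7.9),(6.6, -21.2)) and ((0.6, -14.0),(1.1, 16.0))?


Cross products: d1=-679.05, d2=-183.6, d3=-297, d4=-792.45
d1*d2 < 0 and d3*d4 < 0? no

No, they don't intersect


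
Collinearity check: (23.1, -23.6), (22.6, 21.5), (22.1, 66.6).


Cross product: (22.6-23.1)*(66.6-(-23.6)) - (21.5-(-23.6))*(22.1-23.1)
= 0

Yes, collinear


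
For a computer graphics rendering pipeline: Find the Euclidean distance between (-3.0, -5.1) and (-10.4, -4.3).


dx=-7.4, dy=0.8
d^2 = (-7.4)^2 + 0.8^2 = 55.4
d = sqrt(55.4) = 7.4431

7.4431


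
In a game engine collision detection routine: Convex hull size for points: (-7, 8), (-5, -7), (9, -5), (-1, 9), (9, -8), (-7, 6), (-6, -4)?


Convex hull vertices (CCW): (-7, 6), (-6, -4), (-5, -7), (9, -8), (9, -5), (-1, 9), (-7, 8)
Count = 7

7


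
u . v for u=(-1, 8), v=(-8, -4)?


u . v = u_x*v_x + u_y*v_y = (-1)*(-8) + 8*(-4)
= 8 + (-32) = -24

-24


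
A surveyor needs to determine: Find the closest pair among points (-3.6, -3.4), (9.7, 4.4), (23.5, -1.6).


d(P0,P1) = 15.4185, d(P0,P2) = 27.1597, d(P1,P2) = 15.0479
Closest: P1 and P2

Closest pair: (9.7, 4.4) and (23.5, -1.6), distance = 15.0479


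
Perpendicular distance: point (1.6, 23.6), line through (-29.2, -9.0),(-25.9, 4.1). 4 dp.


|cross product| = 295.9
|line direction| = sqrt(182.5) = 13.5093
Distance = 295.9/sqrt(182.5) = 21.9035

21.9035


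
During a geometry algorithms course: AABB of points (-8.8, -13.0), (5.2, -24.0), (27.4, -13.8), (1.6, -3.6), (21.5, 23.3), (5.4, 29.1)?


x range: [-8.8, 27.4]
y range: [-24, 29.1]
Bounding box: (-8.8,-24) to (27.4,29.1)

(-8.8,-24) to (27.4,29.1)


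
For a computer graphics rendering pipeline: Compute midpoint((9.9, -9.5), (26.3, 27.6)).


M = ((9.9+26.3)/2, ((-9.5)+27.6)/2)
= (18.1, 9.05)

(18.1, 9.05)


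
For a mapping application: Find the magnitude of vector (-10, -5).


|u| = sqrt((-10)^2 + (-5)^2) = sqrt(125) = 11.1803

11.1803


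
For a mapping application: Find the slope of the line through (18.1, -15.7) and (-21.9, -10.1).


slope = (y2-y1)/(x2-x1) = ((-10.1)-(-15.7))/((-21.9)-18.1) = 5.6/(-40) = -0.14

-0.14


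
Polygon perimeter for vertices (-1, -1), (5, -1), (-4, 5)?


Sides: (-1, -1)->(5, -1): sqrt(36) = 6, (5, -1)->(-4, 5): sqrt(117) = 10.816654, (-4, 5)->(-1, -1): sqrt(45) = 6.708204
Sum = 23.524858
Perimeter = 23.5249

23.5249


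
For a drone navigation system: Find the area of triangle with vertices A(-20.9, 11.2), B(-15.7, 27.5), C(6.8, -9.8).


Area = |x_A(y_B-y_C) + x_B(y_C-y_A) + x_C(y_A-y_B)|/2
= |(-779.57) + 329.7 + (-110.84)|/2
= 560.71/2 = 280.355

280.355


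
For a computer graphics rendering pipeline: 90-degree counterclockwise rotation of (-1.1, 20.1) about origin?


90° CCW: (x,y) -> (-y, x)
(-1.1,20.1) -> (-20.1, -1.1)

(-20.1, -1.1)


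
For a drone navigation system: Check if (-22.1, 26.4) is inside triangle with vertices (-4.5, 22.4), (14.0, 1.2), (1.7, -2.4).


Cross products: AB x AP = -299.12, BC x BP = -439.92, CA x CP = 411.68
All same sign? no

No, outside


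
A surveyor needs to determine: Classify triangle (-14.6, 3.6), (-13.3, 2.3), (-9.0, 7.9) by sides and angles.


Side lengths squared: AB^2=3.38, BC^2=49.85, CA^2=49.85
Sorted: [3.38, 49.85, 49.85]
By sides: Isosceles, By angles: Acute

Isosceles, Acute


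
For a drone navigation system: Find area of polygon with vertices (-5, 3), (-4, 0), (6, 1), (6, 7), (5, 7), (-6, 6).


Shoelace sum: ((-5)*0 - (-4)*3) + ((-4)*1 - 6*0) + (6*7 - 6*1) + (6*7 - 5*7) + (5*6 - (-6)*7) + ((-6)*3 - (-5)*6)
= 135
Area = |135|/2 = 67.5

67.5


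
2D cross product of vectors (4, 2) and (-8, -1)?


u x v = u_x*v_y - u_y*v_x = 4*(-1) - 2*(-8)
= (-4) - (-16) = 12

12


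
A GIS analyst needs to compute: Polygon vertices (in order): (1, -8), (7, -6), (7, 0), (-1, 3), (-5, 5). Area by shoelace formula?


Shoelace sum: (1*(-6) - 7*(-8)) + (7*0 - 7*(-6)) + (7*3 - (-1)*0) + ((-1)*5 - (-5)*3) + ((-5)*(-8) - 1*5)
= 158
Area = |158|/2 = 79

79


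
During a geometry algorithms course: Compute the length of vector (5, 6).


|u| = sqrt(5^2 + 6^2) = sqrt(61) = 7.8102

7.8102


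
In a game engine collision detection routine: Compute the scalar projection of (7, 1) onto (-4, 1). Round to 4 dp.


u.v = -27, |v| = sqrt(17) = 4.1231
Scalar projection = u.v / |v| = -27 / sqrt(17) = -6.5485

-6.5485


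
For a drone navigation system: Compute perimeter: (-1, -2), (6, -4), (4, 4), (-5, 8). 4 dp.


Sides: (-1, -2)->(6, -4): sqrt(53) = 7.28011, (6, -4)->(4, 4): sqrt(68) = 8.246211, (4, 4)->(-5, 8): sqrt(97) = 9.848858, (-5, 8)->(-1, -2): sqrt(116) = 10.77033
Sum = 36.145509
Perimeter = 36.1455

36.1455


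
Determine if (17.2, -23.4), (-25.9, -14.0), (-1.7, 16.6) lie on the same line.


Cross product: ((-25.9)-17.2)*(16.6-(-23.4)) - ((-14)-(-23.4))*((-1.7)-17.2)
= -1546.34

No, not collinear


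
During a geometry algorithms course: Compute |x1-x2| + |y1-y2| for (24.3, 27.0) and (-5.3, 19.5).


|24.3-(-5.3)| + |27-19.5| = 29.6 + 7.5 = 37.1

37.1


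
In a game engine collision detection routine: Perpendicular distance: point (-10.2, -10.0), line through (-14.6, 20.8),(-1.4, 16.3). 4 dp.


|cross product| = 386.76
|line direction| = sqrt(194.49) = 13.946
Distance = 386.76/sqrt(194.49) = 27.7327

27.7327


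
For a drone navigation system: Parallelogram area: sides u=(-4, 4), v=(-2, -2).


|u x v| = |(-4)*(-2) - 4*(-2)|
= |8 - (-8)| = 16

16


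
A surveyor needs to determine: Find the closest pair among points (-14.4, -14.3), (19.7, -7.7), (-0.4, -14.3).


d(P0,P1) = 34.7328, d(P0,P2) = 14, d(P1,P2) = 21.1559
Closest: P0 and P2

Closest pair: (-14.4, -14.3) and (-0.4, -14.3), distance = 14


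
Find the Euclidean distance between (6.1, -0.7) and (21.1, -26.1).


dx=15, dy=-25.4
d^2 = 15^2 + (-25.4)^2 = 870.16
d = sqrt(870.16) = 29.4985

29.4985


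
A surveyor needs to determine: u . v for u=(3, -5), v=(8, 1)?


u . v = u_x*v_x + u_y*v_y = 3*8 + (-5)*1
= 24 + (-5) = 19

19


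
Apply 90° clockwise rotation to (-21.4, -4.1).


90° CW: (x,y) -> (y, -x)
(-21.4,-4.1) -> (-4.1, 21.4)

(-4.1, 21.4)


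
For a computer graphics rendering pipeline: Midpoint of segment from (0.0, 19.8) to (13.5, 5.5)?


M = ((0+13.5)/2, (19.8+5.5)/2)
= (6.75, 12.65)

(6.75, 12.65)


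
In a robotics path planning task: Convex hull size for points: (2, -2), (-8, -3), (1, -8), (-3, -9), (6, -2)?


Convex hull vertices (CCW): (-8, -3), (-3, -9), (1, -8), (6, -2), (2, -2)
Count = 5

5


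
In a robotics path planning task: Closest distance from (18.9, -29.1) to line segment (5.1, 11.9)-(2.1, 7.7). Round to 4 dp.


Project P onto AB: t = 1 (clamped to [0,1])
Closest point on segment: (2.1, 7.7)
Distance: 40.4534

40.4534


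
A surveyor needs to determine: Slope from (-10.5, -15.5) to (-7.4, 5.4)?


slope = (y2-y1)/(x2-x1) = (5.4-(-15.5))/((-7.4)-(-10.5)) = 20.9/3.1 = 6.7419

6.7419


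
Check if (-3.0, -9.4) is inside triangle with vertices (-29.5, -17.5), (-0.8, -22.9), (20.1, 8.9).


Cross products: AB x AP = 375.57, BC x BP = 352.11, CA x CP = 297.84
All same sign? yes

Yes, inside


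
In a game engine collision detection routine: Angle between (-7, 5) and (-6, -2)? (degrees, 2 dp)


u.v = 32, |u| = sqrt(74) = 8.6023, |v| = sqrt(40) = 6.3246
cos(theta) = u.v/(|u||v|) = 32/sqrt(2960) = 0.588172
theta = acos(0.588172) = 53.97 degrees

53.97 degrees


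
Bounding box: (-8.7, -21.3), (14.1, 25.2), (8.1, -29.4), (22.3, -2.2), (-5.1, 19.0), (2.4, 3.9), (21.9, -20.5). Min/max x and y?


x range: [-8.7, 22.3]
y range: [-29.4, 25.2]
Bounding box: (-8.7,-29.4) to (22.3,25.2)

(-8.7,-29.4) to (22.3,25.2)


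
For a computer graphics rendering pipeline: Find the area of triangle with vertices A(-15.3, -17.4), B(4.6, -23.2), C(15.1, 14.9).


Area = |x_A(y_B-y_C) + x_B(y_C-y_A) + x_C(y_A-y_B)|/2
= |582.93 + 148.58 + 87.58|/2
= 819.09/2 = 409.545

409.545


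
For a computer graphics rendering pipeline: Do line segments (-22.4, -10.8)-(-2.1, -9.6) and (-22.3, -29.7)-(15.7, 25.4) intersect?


Cross products: d1=723.71, d2=-349.22, d3=-383.79, d4=689.14
d1*d2 < 0 and d3*d4 < 0? yes

Yes, they intersect


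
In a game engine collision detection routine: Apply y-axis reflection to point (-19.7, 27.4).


Reflection over y-axis: (x,y) -> (-x,y)
(-19.7, 27.4) -> (19.7, 27.4)

(19.7, 27.4)


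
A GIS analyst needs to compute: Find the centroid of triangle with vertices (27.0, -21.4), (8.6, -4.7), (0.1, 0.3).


Centroid = ((x_A+x_B+x_C)/3, (y_A+y_B+y_C)/3)
= ((27+8.6+0.1)/3, ((-21.4)+(-4.7)+0.3)/3)
= (11.9, -8.6)

(11.9, -8.6)


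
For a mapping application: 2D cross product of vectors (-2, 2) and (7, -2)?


u x v = u_x*v_y - u_y*v_x = (-2)*(-2) - 2*7
= 4 - 14 = -10

-10


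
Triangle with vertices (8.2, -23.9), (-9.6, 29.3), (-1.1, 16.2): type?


Side lengths squared: AB^2=3147.08, BC^2=243.86, CA^2=1694.5
Sorted: [243.86, 1694.5, 3147.08]
By sides: Scalene, By angles: Obtuse

Scalene, Obtuse


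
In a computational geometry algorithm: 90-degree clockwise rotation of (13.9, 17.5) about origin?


90° CW: (x,y) -> (y, -x)
(13.9,17.5) -> (17.5, -13.9)

(17.5, -13.9)


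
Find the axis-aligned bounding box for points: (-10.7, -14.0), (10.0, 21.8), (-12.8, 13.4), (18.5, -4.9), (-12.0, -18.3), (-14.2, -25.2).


x range: [-14.2, 18.5]
y range: [-25.2, 21.8]
Bounding box: (-14.2,-25.2) to (18.5,21.8)

(-14.2,-25.2) to (18.5,21.8)


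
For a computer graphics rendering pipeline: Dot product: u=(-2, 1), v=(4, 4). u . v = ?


u . v = u_x*v_x + u_y*v_y = (-2)*4 + 1*4
= (-8) + 4 = -4

-4


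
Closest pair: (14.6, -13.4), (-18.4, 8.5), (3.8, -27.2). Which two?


d(P0,P1) = 39.6057, d(P0,P2) = 17.5237, d(P1,P2) = 42.0396
Closest: P0 and P2

Closest pair: (14.6, -13.4) and (3.8, -27.2), distance = 17.5237


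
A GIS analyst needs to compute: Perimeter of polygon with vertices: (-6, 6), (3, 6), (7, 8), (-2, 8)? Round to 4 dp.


Sides: (-6, 6)->(3, 6): sqrt(81) = 9, (3, 6)->(7, 8): sqrt(20) = 4.472136, (7, 8)->(-2, 8): sqrt(81) = 9, (-2, 8)->(-6, 6): sqrt(20) = 4.472136
Sum = 26.944272
Perimeter = 26.9443

26.9443


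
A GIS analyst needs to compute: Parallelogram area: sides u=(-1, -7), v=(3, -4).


|u x v| = |(-1)*(-4) - (-7)*3|
= |4 - (-21)| = 25

25


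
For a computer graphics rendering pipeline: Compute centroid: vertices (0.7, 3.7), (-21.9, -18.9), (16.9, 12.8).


Centroid = ((x_A+x_B+x_C)/3, (y_A+y_B+y_C)/3)
= ((0.7+(-21.9)+16.9)/3, (3.7+(-18.9)+12.8)/3)
= (-1.4333, -0.8)

(-1.4333, -0.8)


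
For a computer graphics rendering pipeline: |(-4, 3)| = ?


|u| = sqrt((-4)^2 + 3^2) = sqrt(25) = 5

5


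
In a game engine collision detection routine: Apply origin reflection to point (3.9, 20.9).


Reflection over origin: (x,y) -> (-x,-y)
(3.9, 20.9) -> (-3.9, -20.9)

(-3.9, -20.9)


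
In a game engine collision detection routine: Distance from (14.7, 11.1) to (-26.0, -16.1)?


dx=-40.7, dy=-27.2
d^2 = (-40.7)^2 + (-27.2)^2 = 2396.33
d = sqrt(2396.33) = 48.9523

48.9523


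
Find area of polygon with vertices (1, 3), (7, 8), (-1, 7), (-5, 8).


Shoelace sum: (1*8 - 7*3) + (7*7 - (-1)*8) + ((-1)*8 - (-5)*7) + ((-5)*3 - 1*8)
= 48
Area = |48|/2 = 24

24


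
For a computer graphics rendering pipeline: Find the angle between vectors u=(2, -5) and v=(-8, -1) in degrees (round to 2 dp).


u.v = -11, |u| = sqrt(29) = 5.3852, |v| = sqrt(65) = 8.0623
cos(theta) = u.v/(|u||v|) = -11/sqrt(1885) = -0.253359
theta = acos(-0.253359) = 104.68 degrees

104.68 degrees


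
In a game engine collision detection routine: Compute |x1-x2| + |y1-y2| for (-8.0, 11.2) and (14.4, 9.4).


|(-8)-14.4| + |11.2-9.4| = 22.4 + 1.8 = 24.2

24.2


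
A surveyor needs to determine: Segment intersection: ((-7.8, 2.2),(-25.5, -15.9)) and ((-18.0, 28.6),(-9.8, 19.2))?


Cross products: d1=-120.6, d2=-435.4, d3=-651.9, d4=-337.1
d1*d2 < 0 and d3*d4 < 0? no

No, they don't intersect


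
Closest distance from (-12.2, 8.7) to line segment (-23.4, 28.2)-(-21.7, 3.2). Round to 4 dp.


Project P onto AB: t = 0.8067 (clamped to [0,1])
Closest point on segment: (-22.0286, 8.0317)
Distance: 9.8513

9.8513


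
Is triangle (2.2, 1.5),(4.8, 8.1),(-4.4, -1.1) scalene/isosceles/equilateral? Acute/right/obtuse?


Side lengths squared: AB^2=50.32, BC^2=169.28, CA^2=50.32
Sorted: [50.32, 50.32, 169.28]
By sides: Isosceles, By angles: Obtuse

Isosceles, Obtuse


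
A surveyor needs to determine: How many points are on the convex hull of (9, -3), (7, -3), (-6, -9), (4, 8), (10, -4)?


Convex hull vertices (CCW): (-6, -9), (10, -4), (4, 8)
Count = 3

3


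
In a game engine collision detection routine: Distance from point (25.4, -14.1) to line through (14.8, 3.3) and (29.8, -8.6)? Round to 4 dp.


|cross product| = 134.86
|line direction| = sqrt(366.61) = 19.1471
Distance = 134.86/sqrt(366.61) = 7.0434

7.0434


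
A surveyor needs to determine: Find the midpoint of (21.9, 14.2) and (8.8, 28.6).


M = ((21.9+8.8)/2, (14.2+28.6)/2)
= (15.35, 21.4)

(15.35, 21.4)


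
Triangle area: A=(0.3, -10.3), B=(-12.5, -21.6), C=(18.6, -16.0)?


Area = |x_A(y_B-y_C) + x_B(y_C-y_A) + x_C(y_A-y_B)|/2
= |(-1.68) + 71.25 + 210.18|/2
= 279.75/2 = 139.875

139.875


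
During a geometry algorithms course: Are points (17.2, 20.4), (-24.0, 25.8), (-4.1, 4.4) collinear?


Cross product: ((-24)-17.2)*(4.4-20.4) - (25.8-20.4)*((-4.1)-17.2)
= 774.22

No, not collinear


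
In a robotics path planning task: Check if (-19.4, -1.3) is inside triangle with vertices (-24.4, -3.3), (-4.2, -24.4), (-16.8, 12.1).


Cross products: AB x AP = 145.9, BC x BP = 263.74, CA x CP = 61.8
All same sign? yes

Yes, inside


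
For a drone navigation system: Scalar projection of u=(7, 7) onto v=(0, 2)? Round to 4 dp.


u.v = 14, |v| = sqrt(4) = 2
Scalar projection = u.v / |v| = 14 / sqrt(4) = 7

7


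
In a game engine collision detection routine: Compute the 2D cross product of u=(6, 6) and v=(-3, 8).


u x v = u_x*v_y - u_y*v_x = 6*8 - 6*(-3)
= 48 - (-18) = 66

66


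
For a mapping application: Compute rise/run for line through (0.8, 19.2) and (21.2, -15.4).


slope = (y2-y1)/(x2-x1) = ((-15.4)-19.2)/(21.2-0.8) = (-34.6)/20.4 = -1.6961

-1.6961


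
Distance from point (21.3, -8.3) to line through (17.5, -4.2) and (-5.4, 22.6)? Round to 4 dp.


|cross product| = 7.95
|line direction| = sqrt(1242.65) = 35.2512
Distance = 7.95/sqrt(1242.65) = 0.2255

0.2255


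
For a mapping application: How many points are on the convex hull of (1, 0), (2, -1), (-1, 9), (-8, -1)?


Convex hull vertices (CCW): (-8, -1), (2, -1), (-1, 9)
Count = 3

3


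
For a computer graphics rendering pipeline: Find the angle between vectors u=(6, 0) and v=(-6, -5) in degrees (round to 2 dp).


u.v = -36, |u| = sqrt(36) = 6, |v| = sqrt(61) = 7.8102
cos(theta) = u.v/(|u||v|) = -36/sqrt(2196) = -0.768221
theta = acos(-0.768221) = 140.19 degrees

140.19 degrees


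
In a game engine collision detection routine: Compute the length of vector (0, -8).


|u| = sqrt(0^2 + (-8)^2) = sqrt(64) = 8

8


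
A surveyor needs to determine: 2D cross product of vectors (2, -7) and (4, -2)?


u x v = u_x*v_y - u_y*v_x = 2*(-2) - (-7)*4
= (-4) - (-28) = 24

24


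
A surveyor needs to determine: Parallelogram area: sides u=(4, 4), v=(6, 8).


|u x v| = |4*8 - 4*6|
= |32 - 24| = 8

8


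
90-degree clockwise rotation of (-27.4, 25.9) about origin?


90° CW: (x,y) -> (y, -x)
(-27.4,25.9) -> (25.9, 27.4)

(25.9, 27.4)


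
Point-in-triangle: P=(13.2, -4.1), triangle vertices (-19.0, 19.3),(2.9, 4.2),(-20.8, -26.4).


Cross products: AB x AP = -26.24, BC x BP = 511.89, CA x CP = -1513.66
All same sign? no

No, outside


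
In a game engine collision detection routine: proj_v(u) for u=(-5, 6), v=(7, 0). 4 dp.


u.v = -35, |v| = sqrt(49) = 7
Scalar projection = u.v / |v| = -35 / sqrt(49) = -5

-5


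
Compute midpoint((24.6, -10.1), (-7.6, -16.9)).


M = ((24.6+(-7.6))/2, ((-10.1)+(-16.9))/2)
= (8.5, -13.5)

(8.5, -13.5)


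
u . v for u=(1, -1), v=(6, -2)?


u . v = u_x*v_x + u_y*v_y = 1*6 + (-1)*(-2)
= 6 + 2 = 8

8


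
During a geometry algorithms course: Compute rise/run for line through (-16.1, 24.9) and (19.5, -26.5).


slope = (y2-y1)/(x2-x1) = ((-26.5)-24.9)/(19.5-(-16.1)) = (-51.4)/35.6 = -1.4438

-1.4438


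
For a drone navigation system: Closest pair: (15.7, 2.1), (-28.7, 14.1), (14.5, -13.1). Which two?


d(P0,P1) = 45.993, d(P0,P2) = 15.2473, d(P1,P2) = 51.0498
Closest: P0 and P2

Closest pair: (15.7, 2.1) and (14.5, -13.1), distance = 15.2473


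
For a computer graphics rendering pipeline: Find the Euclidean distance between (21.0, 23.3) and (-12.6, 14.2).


dx=-33.6, dy=-9.1
d^2 = (-33.6)^2 + (-9.1)^2 = 1211.77
d = sqrt(1211.77) = 34.8105

34.8105


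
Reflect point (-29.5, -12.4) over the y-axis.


Reflection over y-axis: (x,y) -> (-x,y)
(-29.5, -12.4) -> (29.5, -12.4)

(29.5, -12.4)


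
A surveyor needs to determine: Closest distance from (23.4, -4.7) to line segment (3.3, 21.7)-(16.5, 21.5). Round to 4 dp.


Project P onto AB: t = 1 (clamped to [0,1])
Closest point on segment: (16.5, 21.5)
Distance: 27.0934

27.0934


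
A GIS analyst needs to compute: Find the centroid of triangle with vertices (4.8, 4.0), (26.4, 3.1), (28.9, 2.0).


Centroid = ((x_A+x_B+x_C)/3, (y_A+y_B+y_C)/3)
= ((4.8+26.4+28.9)/3, (4+3.1+2)/3)
= (20.0333, 3.0333)

(20.0333, 3.0333)


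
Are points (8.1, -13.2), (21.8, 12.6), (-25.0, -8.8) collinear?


Cross product: (21.8-8.1)*((-8.8)-(-13.2)) - (12.6-(-13.2))*((-25)-8.1)
= 914.26

No, not collinear
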